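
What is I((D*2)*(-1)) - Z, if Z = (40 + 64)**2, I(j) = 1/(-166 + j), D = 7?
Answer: -1946881/180 ≈ -10816.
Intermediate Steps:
Z = 10816 (Z = 104**2 = 10816)
I((D*2)*(-1)) - Z = 1/(-166 + (7*2)*(-1)) - 1*10816 = 1/(-166 + 14*(-1)) - 10816 = 1/(-166 - 14) - 10816 = 1/(-180) - 10816 = -1/180 - 10816 = -1946881/180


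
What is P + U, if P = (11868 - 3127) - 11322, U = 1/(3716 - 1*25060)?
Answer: -55088865/21344 ≈ -2581.0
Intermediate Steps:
U = -1/21344 (U = 1/(3716 - 25060) = 1/(-21344) = -1/21344 ≈ -4.6852e-5)
P = -2581 (P = 8741 - 11322 = -2581)
P + U = -2581 - 1/21344 = -55088865/21344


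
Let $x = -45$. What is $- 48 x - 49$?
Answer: $2111$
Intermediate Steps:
$- 48 x - 49 = \left(-48\right) \left(-45\right) - 49 = 2160 - 49 = 2111$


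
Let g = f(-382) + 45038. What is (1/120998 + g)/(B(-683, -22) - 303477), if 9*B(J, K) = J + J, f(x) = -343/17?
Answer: -833401191699/5620986652594 ≈ -0.14827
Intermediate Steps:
f(x) = -343/17 (f(x) = -343*1/17 = -343/17)
B(J, K) = 2*J/9 (B(J, K) = (J + J)/9 = (2*J)/9 = 2*J/9)
g = 765303/17 (g = -343/17 + 45038 = 765303/17 ≈ 45018.)
(1/120998 + g)/(B(-683, -22) - 303477) = (1/120998 + 765303/17)/((2/9)*(-683) - 303477) = (1/120998 + 765303/17)/(-1366/9 - 303477) = 92600132411/(2056966*(-2732659/9)) = (92600132411/2056966)*(-9/2732659) = -833401191699/5620986652594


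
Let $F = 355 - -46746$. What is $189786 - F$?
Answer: $142685$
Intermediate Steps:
$F = 47101$ ($F = 355 + 46746 = 47101$)
$189786 - F = 189786 - 47101 = 142685$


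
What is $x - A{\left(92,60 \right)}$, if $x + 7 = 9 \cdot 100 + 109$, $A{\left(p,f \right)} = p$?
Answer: $910$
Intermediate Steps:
$x = 1002$ ($x = -7 + \left(9 \cdot 100 + 109\right) = -7 + \left(900 + 109\right) = -7 + 1009 = 1002$)
$x - A{\left(92,60 \right)} = 1002 - 92 = 910$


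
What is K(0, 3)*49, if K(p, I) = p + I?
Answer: 147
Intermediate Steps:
K(p, I) = I + p
K(0, 3)*49 = (3 + 0)*49 = 3*49 = 147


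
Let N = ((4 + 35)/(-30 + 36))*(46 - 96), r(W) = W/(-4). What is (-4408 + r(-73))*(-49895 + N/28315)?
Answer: 2480695573275/11326 ≈ 2.1903e+8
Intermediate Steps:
r(W) = -W/4 (r(W) = W*(-¼) = -W/4)
N = -325 (N = (39/6)*(-50) = (39*(⅙))*(-50) = (13/2)*(-50) = -325)
(-4408 + r(-73))*(-49895 + N/28315) = (-4408 - ¼*(-73))*(-49895 - 325/28315) = (-4408 + 73/4)*(-49895 - 325*1/28315) = -17559*(-49895 - 65/5663)/4 = -17559/4*(-282555450/5663) = 2480695573275/11326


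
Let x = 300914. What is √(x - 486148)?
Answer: I*√185234 ≈ 430.39*I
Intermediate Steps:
√(x - 486148) = √(300914 - 486148) = √(-185234) = I*√185234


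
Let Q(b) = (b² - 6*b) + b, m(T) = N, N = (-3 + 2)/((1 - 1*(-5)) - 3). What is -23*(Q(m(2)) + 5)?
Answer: -1403/9 ≈ -155.89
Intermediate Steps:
N = -⅓ (N = -1/((1 + 5) - 3) = -1/(6 - 3) = -1/3 = -1*⅓ = -⅓ ≈ -0.33333)
m(T) = -⅓
Q(b) = b² - 5*b
-23*(Q(m(2)) + 5) = -23*(-(-5 - ⅓)/3 + 5) = -23*(-⅓*(-16/3) + 5) = -23*(16/9 + 5) = -23*61/9 = -1403/9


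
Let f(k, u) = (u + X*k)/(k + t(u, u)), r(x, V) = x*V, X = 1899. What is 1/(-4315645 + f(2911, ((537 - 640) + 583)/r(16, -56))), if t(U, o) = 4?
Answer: -81620/352088161223 ≈ -2.3182e-7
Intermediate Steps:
r(x, V) = V*x
f(k, u) = (u + 1899*k)/(4 + k) (f(k, u) = (u + 1899*k)/(k + 4) = (u + 1899*k)/(4 + k))
1/(-4315645 + f(2911, ((537 - 640) + 583)/r(16, -56))) = 1/(-4315645 + (((537 - 640) + 583)/((-56*16)) + 1899*2911)/(4 + 2911)) = 1/(-4315645 + ((-103 + 583)/(-896) + 5527989)/2915) = 1/(-4315645 + (480*(-1/896) + 5527989)/2915) = 1/(-4315645 + (-15/28 + 5527989)/2915) = 1/(-4315645 + (1/2915)*(154783677/28)) = 1/(-4315645 + 154783677/81620) = 1/(-352088161223/81620) = -81620/352088161223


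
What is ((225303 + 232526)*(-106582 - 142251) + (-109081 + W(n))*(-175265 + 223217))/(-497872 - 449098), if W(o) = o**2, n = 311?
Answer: 114515650277/946970 ≈ 1.2093e+5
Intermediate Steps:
((225303 + 232526)*(-106582 - 142251) + (-109081 + W(n))*(-175265 + 223217))/(-497872 - 449098) = ((225303 + 232526)*(-106582 - 142251) + (-109081 + 311**2)*(-175265 + 223217))/(-497872 - 449098) = (457829*(-248833) + (-109081 + 96721)*47952)/(-946970) = (-113922963557 - 12360*47952)*(-1/946970) = (-113922963557 - 592686720)*(-1/946970) = -114515650277*(-1/946970) = 114515650277/946970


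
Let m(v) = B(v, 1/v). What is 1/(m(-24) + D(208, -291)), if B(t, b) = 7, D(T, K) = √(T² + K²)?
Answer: -7/127896 + √127945/127896 ≈ 0.0027420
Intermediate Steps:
D(T, K) = √(K² + T²)
m(v) = 7
1/(m(-24) + D(208, -291)) = 1/(7 + √((-291)² + 208²)) = 1/(7 + √(84681 + 43264)) = 1/(7 + √127945)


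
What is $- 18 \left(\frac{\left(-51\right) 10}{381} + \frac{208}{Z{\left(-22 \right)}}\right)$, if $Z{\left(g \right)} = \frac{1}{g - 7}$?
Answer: $\frac{13792212}{127} \approx 1.086 \cdot 10^{5}$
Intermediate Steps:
$Z{\left(g \right)} = \frac{1}{-7 + g}$
$- 18 \left(\frac{\left(-51\right) 10}{381} + \frac{208}{Z{\left(-22 \right)}}\right) = - 18 \left(\frac{\left(-51\right) 10}{381} + \frac{208}{\frac{1}{-7 - 22}}\right) = - 18 \left(\left(-510\right) \frac{1}{381} + \frac{208}{\frac{1}{-29}}\right) = - 18 \left(- \frac{170}{127} + \frac{208}{- \frac{1}{29}}\right) = - 18 \left(- \frac{170}{127} + 208 \left(-29\right)\right) = - 18 \left(- \frac{170}{127} - 6032\right) = \left(-18\right) \left(- \frac{766234}{127}\right) = \frac{13792212}{127}$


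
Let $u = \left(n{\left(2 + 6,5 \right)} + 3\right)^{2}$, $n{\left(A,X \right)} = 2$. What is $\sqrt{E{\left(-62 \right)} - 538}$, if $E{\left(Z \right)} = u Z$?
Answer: $6 i \sqrt{58} \approx 45.695 i$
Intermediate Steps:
$u = 25$ ($u = \left(2 + 3\right)^{2} = 5^{2} = 25$)
$E{\left(Z \right)} = 25 Z$
$\sqrt{E{\left(-62 \right)} - 538} = \sqrt{25 \left(-62\right) - 538} = \sqrt{-1550 - 538} = \sqrt{-2088} = 6 i \sqrt{58}$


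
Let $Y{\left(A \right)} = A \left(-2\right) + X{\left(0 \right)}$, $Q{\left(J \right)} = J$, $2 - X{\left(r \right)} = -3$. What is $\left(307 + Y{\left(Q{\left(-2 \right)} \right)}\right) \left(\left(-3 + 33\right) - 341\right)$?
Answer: $-98276$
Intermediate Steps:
$X{\left(r \right)} = 5$ ($X{\left(r \right)} = 2 - -3 = 2 + 3 = 5$)
$Y{\left(A \right)} = 5 - 2 A$ ($Y{\left(A \right)} = A \left(-2\right) + 5 = - 2 A + 5 = 5 - 2 A$)
$\left(307 + Y{\left(Q{\left(-2 \right)} \right)}\right) \left(\left(-3 + 33\right) - 341\right) = \left(307 + \left(5 - -4\right)\right) \left(\left(-3 + 33\right) - 341\right) = \left(307 + \left(5 + 4\right)\right) \left(30 - 341\right) = \left(307 + 9\right) \left(-311\right) = 316 \left(-311\right) = -98276$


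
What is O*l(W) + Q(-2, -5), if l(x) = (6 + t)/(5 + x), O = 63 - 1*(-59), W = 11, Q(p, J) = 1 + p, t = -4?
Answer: 57/4 ≈ 14.250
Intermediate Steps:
O = 122 (O = 63 + 59 = 122)
l(x) = 2/(5 + x) (l(x) = (6 - 4)/(5 + x) = 2/(5 + x))
O*l(W) + Q(-2, -5) = 122*(2/(5 + 11)) + (1 - 2) = 122*(2/16) - 1 = 122*(2*(1/16)) - 1 = 122*(⅛) - 1 = 61/4 - 1 = 57/4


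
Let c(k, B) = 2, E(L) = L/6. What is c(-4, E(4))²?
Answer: 4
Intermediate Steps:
E(L) = L/6 (E(L) = L*(⅙) = L/6)
c(-4, E(4))² = 2² = 4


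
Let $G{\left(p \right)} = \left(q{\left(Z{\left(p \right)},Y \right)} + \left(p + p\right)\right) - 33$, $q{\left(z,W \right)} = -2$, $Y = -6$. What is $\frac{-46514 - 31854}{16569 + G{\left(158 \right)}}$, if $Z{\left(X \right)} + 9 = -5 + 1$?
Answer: $- \frac{39184}{8425} \approx -4.6509$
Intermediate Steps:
$Z{\left(X \right)} = -13$ ($Z{\left(X \right)} = -9 + \left(-5 + 1\right) = -9 - 4 = -13$)
$G{\left(p \right)} = -35 + 2 p$ ($G{\left(p \right)} = \left(-2 + \left(p + p\right)\right) - 33 = \left(-2 + 2 p\right) - 33 = -35 + 2 p$)
$\frac{-46514 - 31854}{16569 + G{\left(158 \right)}} = \frac{-46514 - 31854}{16569 + \left(-35 + 2 \cdot 158\right)} = - \frac{78368}{16569 + \left(-35 + 316\right)} = - \frac{78368}{16569 + 281} = - \frac{78368}{16850} = \left(-78368\right) \frac{1}{16850} = - \frac{39184}{8425}$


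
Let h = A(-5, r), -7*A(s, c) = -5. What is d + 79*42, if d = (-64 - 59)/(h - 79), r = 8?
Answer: 1819125/548 ≈ 3319.6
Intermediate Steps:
A(s, c) = 5/7 (A(s, c) = -1/7*(-5) = 5/7)
h = 5/7 ≈ 0.71429
d = 861/548 (d = (-64 - 59)/(5/7 - 79) = -123/(-548/7) = -123*(-7/548) = 861/548 ≈ 1.5712)
d + 79*42 = 861/548 + 79*42 = 861/548 + 3318 = 1819125/548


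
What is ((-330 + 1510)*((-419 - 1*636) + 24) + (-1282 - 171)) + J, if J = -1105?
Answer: -1219138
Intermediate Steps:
((-330 + 1510)*((-419 - 1*636) + 24) + (-1282 - 171)) + J = ((-330 + 1510)*((-419 - 1*636) + 24) + (-1282 - 171)) - 1105 = (1180*((-419 - 636) + 24) - 1453) - 1105 = (1180*(-1055 + 24) - 1453) - 1105 = (1180*(-1031) - 1453) - 1105 = (-1216580 - 1453) - 1105 = -1218033 - 1105 = -1219138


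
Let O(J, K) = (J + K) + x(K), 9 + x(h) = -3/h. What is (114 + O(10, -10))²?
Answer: 1108809/100 ≈ 11088.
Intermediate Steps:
x(h) = -9 - 3/h
O(J, K) = -9 + J + K - 3/K (O(J, K) = (J + K) + (-9 - 3/K) = -9 + J + K - 3/K)
(114 + O(10, -10))² = (114 + (-9 + 10 - 10 - 3/(-10)))² = (114 + (-9 + 10 - 10 - 3*(-⅒)))² = (114 + (-9 + 10 - 10 + 3/10))² = (114 - 87/10)² = (1053/10)² = 1108809/100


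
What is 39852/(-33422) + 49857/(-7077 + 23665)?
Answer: 502627839/277202068 ≈ 1.8132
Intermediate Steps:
39852/(-33422) + 49857/(-7077 + 23665) = 39852*(-1/33422) + 49857/16588 = -19926/16711 + 49857*(1/16588) = -19926/16711 + 49857/16588 = 502627839/277202068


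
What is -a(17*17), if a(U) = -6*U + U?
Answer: 1445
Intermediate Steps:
a(U) = -5*U
-a(17*17) = -(-5)*17*17 = -(-5)*289 = -1*(-1445) = 1445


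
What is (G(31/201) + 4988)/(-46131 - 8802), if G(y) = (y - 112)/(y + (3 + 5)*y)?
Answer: -1369171/15326307 ≈ -0.089335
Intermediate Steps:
G(y) = (-112 + y)/(9*y) (G(y) = (-112 + y)/(y + 8*y) = (-112 + y)/((9*y)) = (-112 + y)*(1/(9*y)) = (-112 + y)/(9*y))
(G(31/201) + 4988)/(-46131 - 8802) = ((-112 + 31/201)/(9*((31/201))) + 4988)/(-46131 - 8802) = ((-112 + 31*(1/201))/(9*((31*(1/201)))) + 4988)/(-54933) = ((-112 + 31/201)/(9*(31/201)) + 4988)*(-1/54933) = ((⅑)*(201/31)*(-22481/201) + 4988)*(-1/54933) = (-22481/279 + 4988)*(-1/54933) = (1369171/279)*(-1/54933) = -1369171/15326307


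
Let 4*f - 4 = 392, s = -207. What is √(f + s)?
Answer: 6*I*√3 ≈ 10.392*I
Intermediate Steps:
f = 99 (f = 1 + (¼)*392 = 1 + 98 = 99)
√(f + s) = √(99 - 207) = √(-108) = 6*I*√3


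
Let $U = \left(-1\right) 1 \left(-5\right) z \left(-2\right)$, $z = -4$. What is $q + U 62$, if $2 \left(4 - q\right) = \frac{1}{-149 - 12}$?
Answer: $\frac{799849}{322} \approx 2484.0$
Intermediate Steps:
$q = \frac{1289}{322}$ ($q = 4 - \frac{1}{2 \left(-149 - 12\right)} = 4 - \frac{1}{2 \left(-161\right)} = 4 - - \frac{1}{322} = 4 + \frac{1}{322} = \frac{1289}{322} \approx 4.0031$)
$U = 40$ ($U = \left(-1\right) 1 \left(-5\right) \left(-4\right) \left(-2\right) = \left(-1\right) \left(-5\right) \left(-4\right) \left(-2\right) = 5 \left(-4\right) \left(-2\right) = \left(-20\right) \left(-2\right) = 40$)
$q + U 62 = \frac{1289}{322} + 40 \cdot 62 = \frac{1289}{322} + 2480 = \frac{799849}{322}$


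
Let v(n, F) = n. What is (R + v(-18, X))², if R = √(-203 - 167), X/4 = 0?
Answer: (18 - I*√370)² ≈ -46.0 - 692.47*I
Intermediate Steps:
X = 0 (X = 4*0 = 0)
R = I*√370 (R = √(-370) = I*√370 ≈ 19.235*I)
(R + v(-18, X))² = (I*√370 - 18)² = (-18 + I*√370)²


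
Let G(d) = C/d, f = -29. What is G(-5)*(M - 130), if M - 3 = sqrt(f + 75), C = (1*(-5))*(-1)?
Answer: 127 - sqrt(46) ≈ 120.22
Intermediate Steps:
C = 5 (C = -5*(-1) = 5)
G(d) = 5/d
M = 3 + sqrt(46) (M = 3 + sqrt(-29 + 75) = 3 + sqrt(46) ≈ 9.7823)
G(-5)*(M - 130) = (5/(-5))*((3 + sqrt(46)) - 130) = (5*(-1/5))*(-127 + sqrt(46)) = -(-127 + sqrt(46)) = 127 - sqrt(46)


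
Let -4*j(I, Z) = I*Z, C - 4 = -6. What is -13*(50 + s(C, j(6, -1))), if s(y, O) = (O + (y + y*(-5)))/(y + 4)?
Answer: -2847/4 ≈ -711.75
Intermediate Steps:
C = -2 (C = 4 - 6 = -2)
j(I, Z) = -I*Z/4
s(y, O) = (O - 4*y)/(4 + y) (s(y, O) = (O + (y - 5*y))/(4 + y) = (O - 4*y)/(4 + y))
-13*(50 + s(C, j(6, -1))) = -13*(50 + (-¼*6*(-1) - 4*(-2))/(4 - 2)) = -13*(50 + (3/2 + 8)/2) = -13*(50 + (½)*(19/2)) = -13*(50 + 19/4) = -13*219/4 = -2847/4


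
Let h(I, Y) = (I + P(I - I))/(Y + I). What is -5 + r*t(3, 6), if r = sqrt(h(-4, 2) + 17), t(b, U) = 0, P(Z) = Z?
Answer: -5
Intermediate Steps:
h(I, Y) = I/(I + Y) (h(I, Y) = (I + (I - I))/(Y + I) = (I + 0)/(I + Y) = I/(I + Y))
r = sqrt(19) (r = sqrt(-4/(-4 + 2) + 17) = sqrt(-4/(-2) + 17) = sqrt(-4*(-1/2) + 17) = sqrt(2 + 17) = sqrt(19) ≈ 4.3589)
-5 + r*t(3, 6) = -5 + sqrt(19)*0 = -5 + 0 = -5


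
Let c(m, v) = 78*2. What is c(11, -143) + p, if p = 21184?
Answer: 21340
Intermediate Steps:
c(m, v) = 156
c(11, -143) + p = 156 + 21184 = 21340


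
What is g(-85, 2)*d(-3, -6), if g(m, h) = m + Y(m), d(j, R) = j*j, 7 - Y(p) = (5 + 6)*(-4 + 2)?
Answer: -504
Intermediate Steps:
Y(p) = 29 (Y(p) = 7 - (5 + 6)*(-4 + 2) = 7 - 11*(-2) = 7 - 1*(-22) = 7 + 22 = 29)
d(j, R) = j²
g(m, h) = 29 + m (g(m, h) = m + 29 = 29 + m)
g(-85, 2)*d(-3, -6) = (29 - 85)*(-3)² = -56*9 = -504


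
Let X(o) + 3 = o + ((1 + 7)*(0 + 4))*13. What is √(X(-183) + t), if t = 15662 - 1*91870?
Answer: 9*I*√938 ≈ 275.64*I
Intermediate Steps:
t = -76208 (t = 15662 - 91870 = -76208)
X(o) = 413 + o (X(o) = -3 + (o + ((1 + 7)*(0 + 4))*13) = -3 + (o + (8*4)*13) = -3 + (o + 32*13) = -3 + (o + 416) = -3 + (416 + o) = 413 + o)
√(X(-183) + t) = √((413 - 183) - 76208) = √(230 - 76208) = √(-75978) = 9*I*√938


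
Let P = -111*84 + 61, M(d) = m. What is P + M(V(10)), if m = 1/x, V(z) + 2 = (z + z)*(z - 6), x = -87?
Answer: -805882/87 ≈ -9263.0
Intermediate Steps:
V(z) = -2 + 2*z*(-6 + z) (V(z) = -2 + (z + z)*(z - 6) = -2 + (2*z)*(-6 + z) = -2 + 2*z*(-6 + z))
m = -1/87 (m = 1/(-87) = -1/87 ≈ -0.011494)
M(d) = -1/87
P = -9263 (P = -9324 + 61 = -9263)
P + M(V(10)) = -9263 - 1/87 = -805882/87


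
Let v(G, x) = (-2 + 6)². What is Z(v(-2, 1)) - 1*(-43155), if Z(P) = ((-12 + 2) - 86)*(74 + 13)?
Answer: 34803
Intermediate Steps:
v(G, x) = 16 (v(G, x) = 4² = 16)
Z(P) = -8352 (Z(P) = (-10 - 86)*87 = -96*87 = -8352)
Z(v(-2, 1)) - 1*(-43155) = -8352 - 1*(-43155) = -8352 + 43155 = 34803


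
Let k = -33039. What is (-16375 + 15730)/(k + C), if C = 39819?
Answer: -43/452 ≈ -0.095133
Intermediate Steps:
(-16375 + 15730)/(k + C) = (-16375 + 15730)/(-33039 + 39819) = -645/6780 = -645*1/6780 = -43/452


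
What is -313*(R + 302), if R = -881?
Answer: 181227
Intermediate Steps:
-313*(R + 302) = -313*(-881 + 302) = -313*(-579) = 181227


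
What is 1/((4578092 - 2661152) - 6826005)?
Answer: -1/4909065 ≈ -2.0370e-7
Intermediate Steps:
1/((4578092 - 2661152) - 6826005) = 1/(1916940 - 6826005) = 1/(-4909065) = -1/4909065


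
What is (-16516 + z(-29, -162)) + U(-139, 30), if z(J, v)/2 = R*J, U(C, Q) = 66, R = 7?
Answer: -16856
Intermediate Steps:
z(J, v) = 14*J (z(J, v) = 2*(7*J) = 14*J)
(-16516 + z(-29, -162)) + U(-139, 30) = (-16516 + 14*(-29)) + 66 = (-16516 - 406) + 66 = -16922 + 66 = -16856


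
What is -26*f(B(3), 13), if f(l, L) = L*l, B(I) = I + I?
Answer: -2028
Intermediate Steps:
B(I) = 2*I
-26*f(B(3), 13) = -338*2*3 = -338*6 = -26*78 = -2028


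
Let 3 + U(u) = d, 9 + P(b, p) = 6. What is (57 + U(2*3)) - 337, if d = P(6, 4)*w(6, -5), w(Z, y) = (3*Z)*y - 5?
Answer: 2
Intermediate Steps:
P(b, p) = -3 (P(b, p) = -9 + 6 = -3)
w(Z, y) = -5 + 3*Z*y (w(Z, y) = 3*Z*y - 5 = -5 + 3*Z*y)
d = 285 (d = -3*(-5 + 3*6*(-5)) = -3*(-5 - 90) = -3*(-95) = 285)
U(u) = 282 (U(u) = -3 + 285 = 282)
(57 + U(2*3)) - 337 = (57 + 282) - 337 = 339 - 337 = 2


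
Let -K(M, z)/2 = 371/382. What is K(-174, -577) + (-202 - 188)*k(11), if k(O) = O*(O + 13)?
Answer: -19665731/191 ≈ -1.0296e+5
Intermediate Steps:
k(O) = O*(13 + O)
K(M, z) = -371/191 (K(M, z) = -742/382 = -2*371/382 = -371/191)
K(-174, -577) + (-202 - 188)*k(11) = -371/191 + (-202 - 188)*(11*(13 + 11)) = -371/191 - 4290*24 = -371/191 - 390*264 = -371/191 - 102960 = -19665731/191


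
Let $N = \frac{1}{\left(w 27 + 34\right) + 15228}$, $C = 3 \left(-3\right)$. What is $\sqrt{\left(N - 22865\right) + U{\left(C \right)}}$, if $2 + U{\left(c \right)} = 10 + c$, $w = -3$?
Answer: $\frac{i \sqrt{5269761477845}}{15181} \approx 151.22 i$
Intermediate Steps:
$C = -9$
$N = \frac{1}{15181}$ ($N = \frac{1}{\left(\left(-3\right) 27 + 34\right) + 15228} = \frac{1}{\left(-81 + 34\right) + 15228} = \frac{1}{-47 + 15228} = \frac{1}{15181} \approx 6.5872 \cdot 10^{-5}$)
$U{\left(c \right)} = 8 + c$ ($U{\left(c \right)} = -2 + \left(10 + c\right) = 8 + c$)
$\sqrt{\left(N - 22865\right) + U{\left(C \right)}} = \sqrt{\left(\frac{1}{15181} - 22865\right) + \left(8 - 9\right)} = \sqrt{\left(\frac{1}{15181} - 22865\right) - 1} = \sqrt{- \frac{347113564}{15181} - 1} = \sqrt{- \frac{347128745}{15181}} = \frac{i \sqrt{5269761477845}}{15181}$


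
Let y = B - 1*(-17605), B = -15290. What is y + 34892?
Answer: 37207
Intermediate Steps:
y = 2315 (y = -15290 - 1*(-17605) = -15290 + 17605 = 2315)
y + 34892 = 2315 + 34892 = 37207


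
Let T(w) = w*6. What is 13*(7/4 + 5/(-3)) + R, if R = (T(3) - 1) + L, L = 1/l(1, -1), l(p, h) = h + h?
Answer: 211/12 ≈ 17.583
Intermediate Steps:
l(p, h) = 2*h
T(w) = 6*w
L = -½ (L = 1/(2*(-1)) = 1/(-2) = -½ ≈ -0.50000)
R = 33/2 (R = (6*3 - 1) - ½ = (18 - 1) - ½ = 17 - ½ = 33/2 ≈ 16.500)
13*(7/4 + 5/(-3)) + R = 13*(7/4 + 5/(-3)) + 33/2 = 13*(7*(¼) + 5*(-⅓)) + 33/2 = 13*(7/4 - 5/3) + 33/2 = 13*(1/12) + 33/2 = 13/12 + 33/2 = 211/12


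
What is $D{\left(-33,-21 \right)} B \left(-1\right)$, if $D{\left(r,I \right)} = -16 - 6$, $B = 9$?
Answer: $198$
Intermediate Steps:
$D{\left(r,I \right)} = -22$ ($D{\left(r,I \right)} = -16 - 6 = -22$)
$D{\left(-33,-21 \right)} B \left(-1\right) = - 22 \cdot 9 \left(-1\right) = \left(-22\right) \left(-9\right) = 198$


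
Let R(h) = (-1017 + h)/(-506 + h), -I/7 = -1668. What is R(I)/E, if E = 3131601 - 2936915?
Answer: 10659/2174642620 ≈ 4.9015e-6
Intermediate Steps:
E = 194686
I = 11676 (I = -7*(-1668) = 11676)
R(h) = (-1017 + h)/(-506 + h)
R(I)/E = ((-1017 + 11676)/(-506 + 11676))/194686 = (10659/11170)*(1/194686) = 10659/2174642620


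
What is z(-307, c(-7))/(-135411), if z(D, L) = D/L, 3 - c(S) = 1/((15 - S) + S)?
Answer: 1535/1986028 ≈ 0.00077290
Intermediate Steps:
c(S) = 44/15 (c(S) = 3 - 1/((15 - S) + S) = 3 - 1/15 = 44/15)
z(-307, c(-7))/(-135411) = -307/44/15/(-135411) = -307*15/44*(-1/135411) = -4605/44*(-1/135411) = 1535/1986028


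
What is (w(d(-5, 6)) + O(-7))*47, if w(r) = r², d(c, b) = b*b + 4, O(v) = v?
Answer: 74871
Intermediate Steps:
d(c, b) = 4 + b² (d(c, b) = b² + 4 = 4 + b²)
(w(d(-5, 6)) + O(-7))*47 = ((4 + 6²)² - 7)*47 = ((4 + 36)² - 7)*47 = (40² - 7)*47 = (1600 - 7)*47 = 1593*47 = 74871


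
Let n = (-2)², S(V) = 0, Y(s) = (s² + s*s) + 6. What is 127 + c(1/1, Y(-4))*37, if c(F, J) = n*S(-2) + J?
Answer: 1533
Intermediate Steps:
Y(s) = 6 + 2*s² (Y(s) = (s² + s²) + 6 = 2*s² + 6 = 6 + 2*s²)
n = 4
c(F, J) = J (c(F, J) = 4*0 + J = 0 + J = J)
127 + c(1/1, Y(-4))*37 = 127 + (6 + 2*(-4)²)*37 = 127 + (6 + 2*16)*37 = 127 + (6 + 32)*37 = 127 + 38*37 = 127 + 1406 = 1533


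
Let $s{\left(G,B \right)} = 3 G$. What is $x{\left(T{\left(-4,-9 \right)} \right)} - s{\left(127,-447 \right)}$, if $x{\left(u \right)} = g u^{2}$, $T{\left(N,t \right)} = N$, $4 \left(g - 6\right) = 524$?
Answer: $1811$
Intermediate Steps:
$g = 137$ ($g = 6 + \frac{1}{4} \cdot 524 = 6 + 131 = 137$)
$x{\left(u \right)} = 137 u^{2}$
$x{\left(T{\left(-4,-9 \right)} \right)} - s{\left(127,-447 \right)} = 137 \left(-4\right)^{2} - 3 \cdot 127 = 137 \cdot 16 - 381 = 2192 - 381 = 1811$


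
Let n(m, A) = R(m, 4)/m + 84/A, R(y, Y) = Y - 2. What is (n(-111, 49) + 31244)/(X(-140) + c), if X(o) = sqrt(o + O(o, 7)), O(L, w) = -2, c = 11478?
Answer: 46443634178/17060929067 - 12138953*I*sqrt(142)/51182787201 ≈ 2.7222 - 0.0028262*I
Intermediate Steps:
R(y, Y) = -2 + Y
n(m, A) = 2/m + 84/A (n(m, A) = (-2 + 4)/m + 84/A = 2/m + 84/A)
X(o) = sqrt(-2 + o) (X(o) = sqrt(o - 2) = sqrt(-2 + o))
(n(-111, 49) + 31244)/(X(-140) + c) = ((2/(-111) + 84/49) + 31244)/(sqrt(-2 - 140) + 11478) = ((2*(-1/111) + 84*(1/49)) + 31244)/(sqrt(-142) + 11478) = ((-2/111 + 12/7) + 31244)/(I*sqrt(142) + 11478) = (1318/777 + 31244)/(11478 + I*sqrt(142)) = 24277906/(777*(11478 + I*sqrt(142)))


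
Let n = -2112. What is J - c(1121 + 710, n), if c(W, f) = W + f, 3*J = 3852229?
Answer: 3853072/3 ≈ 1.2844e+6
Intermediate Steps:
J = 3852229/3 (J = (⅓)*3852229 = 3852229/3 ≈ 1.2841e+6)
J - c(1121 + 710, n) = 3852229/3 - ((1121 + 710) - 2112) = 3852229/3 - (1831 - 2112) = 3852229/3 - 1*(-281) = 3852229/3 + 281 = 3853072/3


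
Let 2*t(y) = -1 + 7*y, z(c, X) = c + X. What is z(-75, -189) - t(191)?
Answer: -932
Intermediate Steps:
z(c, X) = X + c
t(y) = -1/2 + 7*y/2 (t(y) = (-1 + 7*y)/2 = -1/2 + 7*y/2)
z(-75, -189) - t(191) = (-189 - 75) - (-1/2 + (7/2)*191) = -264 - (-1/2 + 1337/2) = -264 - 1*668 = -264 - 668 = -932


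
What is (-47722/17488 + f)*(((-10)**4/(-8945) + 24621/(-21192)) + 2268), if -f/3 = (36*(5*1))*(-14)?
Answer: 1892092967509241295/110502265024 ≈ 1.7123e+7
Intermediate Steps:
f = 7560 (f = -3*36*(5*1)*(-14) = -3*36*5*(-14) = -540*(-14) = -3*(-2520) = 7560)
(-47722/17488 + f)*(((-10)**4/(-8945) + 24621/(-21192)) + 2268) = (-47722/17488 + 7560)*(((-10)**4/(-8945) + 24621/(-21192)) + 2268) = (-47722*1/17488 + 7560)*((10000*(-1/8945) + 24621*(-1/21192)) + 2268) = (-23861/8744 + 7560)*((-2000/1789 - 8207/7064) + 2268) = 66080779*(-28810323/12637496 + 2268)/8744 = (66080779/8744)*(28633030605/12637496) = 1892092967509241295/110502265024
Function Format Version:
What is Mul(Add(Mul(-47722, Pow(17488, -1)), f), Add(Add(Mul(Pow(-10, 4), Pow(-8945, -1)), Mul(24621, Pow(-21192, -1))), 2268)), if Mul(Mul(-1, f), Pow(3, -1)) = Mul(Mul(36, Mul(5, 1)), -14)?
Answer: Rational(1892092967509241295, 110502265024) ≈ 1.7123e+7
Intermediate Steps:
f = 7560 (f = Mul(-3, Mul(Mul(36, Mul(5, 1)), -14)) = Mul(-3, Mul(Mul(36, 5), -14)) = Mul(-3, Mul(180, -14)) = Mul(-3, -2520) = 7560)
Mul(Add(Mul(-47722, Pow(17488, -1)), f), Add(Add(Mul(Pow(-10, 4), Pow(-8945, -1)), Mul(24621, Pow(-21192, -1))), 2268)) = Mul(Add(Mul(-47722, Pow(17488, -1)), 7560), Add(Add(Mul(Pow(-10, 4), Pow(-8945, -1)), Mul(24621, Pow(-21192, -1))), 2268)) = Mul(Add(Mul(-47722, Rational(1, 17488)), 7560), Add(Add(Mul(10000, Rational(-1, 8945)), Mul(24621, Rational(-1, 21192))), 2268)) = Mul(Add(Rational(-23861, 8744), 7560), Add(Add(Rational(-2000, 1789), Rational(-8207, 7064)), 2268)) = Mul(Rational(66080779, 8744), Add(Rational(-28810323, 12637496), 2268)) = Mul(Rational(66080779, 8744), Rational(28633030605, 12637496)) = Rational(1892092967509241295, 110502265024)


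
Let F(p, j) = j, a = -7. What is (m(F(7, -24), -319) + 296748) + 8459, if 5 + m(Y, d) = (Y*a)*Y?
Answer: 301170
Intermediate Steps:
m(Y, d) = -5 - 7*Y² (m(Y, d) = -5 + (Y*(-7))*Y = -5 + (-7*Y)*Y = -5 - 7*Y²)
(m(F(7, -24), -319) + 296748) + 8459 = ((-5 - 7*(-24)²) + 296748) + 8459 = ((-5 - 7*576) + 296748) + 8459 = ((-5 - 4032) + 296748) + 8459 = (-4037 + 296748) + 8459 = 292711 + 8459 = 301170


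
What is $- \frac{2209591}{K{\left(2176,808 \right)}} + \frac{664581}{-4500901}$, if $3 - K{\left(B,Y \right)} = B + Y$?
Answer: $\frac{9943169225530}{13417185881} \approx 741.08$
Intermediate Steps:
$K{\left(B,Y \right)} = 3 - B - Y$ ($K{\left(B,Y \right)} = 3 - \left(B + Y\right) = 3 - B - Y$)
$- \frac{2209591}{K{\left(2176,808 \right)}} + \frac{664581}{-4500901} = - \frac{2209591}{3 - 2176 - 808} + \frac{664581}{-4500901} = - \frac{2209591}{3 - 2176 - 808} + 664581 \left(- \frac{1}{4500901}\right) = - \frac{2209591}{-2981} - \frac{664581}{4500901} = \left(-2209591\right) \left(- \frac{1}{2981}\right) - \frac{664581}{4500901} = \frac{2209591}{2981} - \frac{664581}{4500901} = \frac{9943169225530}{13417185881}$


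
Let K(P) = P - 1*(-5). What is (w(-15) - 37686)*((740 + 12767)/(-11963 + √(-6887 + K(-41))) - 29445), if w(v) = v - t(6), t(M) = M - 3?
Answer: 1891635975030386/1703813 + 42438994*I*√6923/11926691 ≈ 1.1102e+9 + 296.07*I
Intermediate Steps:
K(P) = 5 + P (K(P) = P + 5 = 5 + P)
t(M) = -3 + M
w(v) = -3 + v (w(v) = v - (-3 + 6) = v - 1*3 = v - 3 = -3 + v)
(w(-15) - 37686)*((740 + 12767)/(-11963 + √(-6887 + K(-41))) - 29445) = ((-3 - 15) - 37686)*((740 + 12767)/(-11963 + √(-6887 + (5 - 41))) - 29445) = (-18 - 37686)*(13507/(-11963 + √(-6887 - 36)) - 29445) = -37704*(13507/(-11963 + √(-6923)) - 29445) = -37704*(13507/(-11963 + I*√6923) - 29445) = -37704*(-29445 + 13507/(-11963 + I*√6923)) = 1110194280 - 509267928/(-11963 + I*√6923)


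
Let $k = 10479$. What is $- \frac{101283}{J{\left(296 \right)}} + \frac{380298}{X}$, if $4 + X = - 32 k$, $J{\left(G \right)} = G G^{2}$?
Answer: $- \frac{2474184885771}{2174153189888} \approx -1.138$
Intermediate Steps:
$J{\left(G \right)} = G^{3}$
$X = -335332$ ($X = -4 - 335328 = -335332$)
$- \frac{101283}{J{\left(296 \right)}} + \frac{380298}{X} = - \frac{101283}{296^{3}} + \frac{380298}{-335332} = - \frac{101283}{25934336} + 380298 \left(- \frac{1}{335332}\right) = \left(-101283\right) \frac{1}{25934336} - \frac{190149}{167666} = - \frac{101283}{25934336} - \frac{190149}{167666} = - \frac{2474184885771}{2174153189888}$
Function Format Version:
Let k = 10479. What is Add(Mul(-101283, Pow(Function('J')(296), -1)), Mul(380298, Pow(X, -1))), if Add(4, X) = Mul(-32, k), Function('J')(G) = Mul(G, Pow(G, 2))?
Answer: Rational(-2474184885771, 2174153189888) ≈ -1.1380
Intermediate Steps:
Function('J')(G) = Pow(G, 3)
X = -335332 (X = Add(-4, Mul(-32, 10479)) = Add(-4, -335328) = -335332)
Add(Mul(-101283, Pow(Function('J')(296), -1)), Mul(380298, Pow(X, -1))) = Add(Mul(-101283, Pow(Pow(296, 3), -1)), Mul(380298, Pow(-335332, -1))) = Add(Mul(-101283, Pow(25934336, -1)), Mul(380298, Rational(-1, 335332))) = Add(Mul(-101283, Rational(1, 25934336)), Rational(-190149, 167666)) = Add(Rational(-101283, 25934336), Rational(-190149, 167666)) = Rational(-2474184885771, 2174153189888)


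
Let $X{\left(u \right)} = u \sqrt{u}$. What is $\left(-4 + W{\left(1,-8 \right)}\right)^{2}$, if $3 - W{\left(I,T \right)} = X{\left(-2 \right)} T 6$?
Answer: $-18431 + 192 i \sqrt{2} \approx -18431.0 + 271.53 i$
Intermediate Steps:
$X{\left(u \right)} = u^{\frac{3}{2}}$
$W{\left(I,T \right)} = 3 + 12 i T \sqrt{2}$ ($W{\left(I,T \right)} = 3 - \left(-2\right)^{\frac{3}{2}} T 6 = 3 - - 2 i \sqrt{2} T 6 = 3 - - 2 i T \sqrt{2} \cdot 6 = 3 - - 12 i T \sqrt{2} = 3 + 12 i T \sqrt{2}$)
$\left(-4 + W{\left(1,-8 \right)}\right)^{2} = \left(-4 + \left(3 + 12 i \left(-8\right) \sqrt{2}\right)\right)^{2} = \left(-4 + \left(3 - 96 i \sqrt{2}\right)\right)^{2} = \left(-1 - 96 i \sqrt{2}\right)^{2}$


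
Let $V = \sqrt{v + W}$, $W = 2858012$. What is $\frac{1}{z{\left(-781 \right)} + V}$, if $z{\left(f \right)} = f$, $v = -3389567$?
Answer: $- \frac{781}{1141516} - \frac{i \sqrt{531555}}{1141516} \approx -0.00068418 - 0.00063869 i$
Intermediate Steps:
$V = i \sqrt{531555}$ ($V = \sqrt{-3389567 + 2858012} = \sqrt{-531555} = i \sqrt{531555} \approx 729.08 i$)
$\frac{1}{z{\left(-781 \right)} + V} = \frac{1}{-781 + i \sqrt{531555}}$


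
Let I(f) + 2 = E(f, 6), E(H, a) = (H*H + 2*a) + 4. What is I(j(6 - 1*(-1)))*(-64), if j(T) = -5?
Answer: -2496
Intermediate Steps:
E(H, a) = 4 + H² + 2*a (E(H, a) = (H² + 2*a) + 4 = 4 + H² + 2*a)
I(f) = 14 + f² (I(f) = -2 + (4 + f² + 2*6) = -2 + (4 + f² + 12) = -2 + (16 + f²) = 14 + f²)
I(j(6 - 1*(-1)))*(-64) = (14 + (-5)²)*(-64) = (14 + 25)*(-64) = 39*(-64) = -2496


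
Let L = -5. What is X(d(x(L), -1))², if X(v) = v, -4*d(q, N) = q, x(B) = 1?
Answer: 1/16 ≈ 0.062500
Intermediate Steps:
d(q, N) = -q/4
X(d(x(L), -1))² = (-¼*1)² = (-¼)² = 1/16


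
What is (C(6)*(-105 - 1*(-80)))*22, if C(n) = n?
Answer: -3300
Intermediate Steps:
(C(6)*(-105 - 1*(-80)))*22 = (6*(-105 - 1*(-80)))*22 = (6*(-105 + 80))*22 = (6*(-25))*22 = -150*22 = -3300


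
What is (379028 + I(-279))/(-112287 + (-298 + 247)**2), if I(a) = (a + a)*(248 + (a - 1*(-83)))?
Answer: -175006/54843 ≈ -3.1910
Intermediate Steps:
I(a) = 2*a*(331 + a) (I(a) = (2*a)*(248 + (a + 83)) = (2*a)*(248 + (83 + a)) = (2*a)*(331 + a) = 2*a*(331 + a))
(379028 + I(-279))/(-112287 + (-298 + 247)**2) = (379028 + 2*(-279)*(331 - 279))/(-112287 + (-298 + 247)**2) = (379028 + 2*(-279)*52)/(-112287 + (-51)**2) = (379028 - 29016)/(-112287 + 2601) = 350012/(-109686) = 350012*(-1/109686) = -175006/54843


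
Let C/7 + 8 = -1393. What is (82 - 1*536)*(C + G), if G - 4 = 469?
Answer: 4237636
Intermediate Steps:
C = -9807 (C = -56 + 7*(-1393) = -56 - 9751 = -9807)
G = 473 (G = 4 + 469 = 473)
(82 - 1*536)*(C + G) = (82 - 1*536)*(-9807 + 473) = (82 - 536)*(-9334) = -454*(-9334) = 4237636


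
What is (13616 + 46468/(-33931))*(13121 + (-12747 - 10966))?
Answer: -4893059432576/33931 ≈ -1.4421e+8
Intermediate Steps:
(13616 + 46468/(-33931))*(13121 + (-12747 - 10966)) = (13616 + 46468*(-1/33931))*(13121 - 23713) = (13616 - 46468/33931)*(-10592) = (461958028/33931)*(-10592) = -4893059432576/33931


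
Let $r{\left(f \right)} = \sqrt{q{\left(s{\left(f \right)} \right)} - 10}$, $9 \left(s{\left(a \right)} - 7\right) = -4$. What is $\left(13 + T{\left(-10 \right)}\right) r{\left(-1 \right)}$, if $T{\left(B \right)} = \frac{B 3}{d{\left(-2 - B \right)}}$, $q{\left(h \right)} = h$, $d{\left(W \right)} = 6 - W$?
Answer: $\frac{28 i \sqrt{31}}{3} \approx 51.966 i$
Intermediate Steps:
$s{\left(a \right)} = \frac{59}{9}$ ($s{\left(a \right)} = 7 + \frac{1}{9} \left(-4\right) = 7 - \frac{4}{9} = \frac{59}{9}$)
$T{\left(B \right)} = \frac{3 B}{8 + B}$ ($T{\left(B \right)} = \frac{B 3}{6 - \left(-2 - B\right)} = \frac{3 B}{6 + \left(2 + B\right)} = \frac{3 B}{8 + B}$)
$r{\left(f \right)} = \frac{i \sqrt{31}}{3}$ ($r{\left(f \right)} = \sqrt{\frac{59}{9} - 10} = \sqrt{- \frac{31}{9}} = \frac{i \sqrt{31}}{3}$)
$\left(13 + T{\left(-10 \right)}\right) r{\left(-1 \right)} = \left(13 + 3 \left(-10\right) \frac{1}{8 - 10}\right) \frac{i \sqrt{31}}{3} = \left(13 + 3 \left(-10\right) \frac{1}{-2}\right) \frac{i \sqrt{31}}{3} = \left(13 + 3 \left(-10\right) \left(- \frac{1}{2}\right)\right) \frac{i \sqrt{31}}{3} = \left(13 + 15\right) \frac{i \sqrt{31}}{3} = 28 \frac{i \sqrt{31}}{3} = \frac{28 i \sqrt{31}}{3}$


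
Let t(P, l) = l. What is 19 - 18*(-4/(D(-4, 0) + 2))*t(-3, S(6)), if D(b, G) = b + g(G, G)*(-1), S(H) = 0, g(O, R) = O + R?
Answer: 19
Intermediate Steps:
D(b, G) = b - 2*G (D(b, G) = b + (G + G)*(-1) = b + (2*G)*(-1) = b - 2*G)
19 - 18*(-4/(D(-4, 0) + 2))*t(-3, S(6)) = 19 - 18*(-4/((-4 - 2*0) + 2))*0 = 19 - 18*(-4/((-4 + 0) + 2))*0 = 19 - 18*(-4/(-4 + 2))*0 = 19 - 18*(-4/(-2))*0 = 19 - 18*(-4*(-1/2))*0 = 19 - 36*0 = 19 - 18*0 = 19 + 0 = 19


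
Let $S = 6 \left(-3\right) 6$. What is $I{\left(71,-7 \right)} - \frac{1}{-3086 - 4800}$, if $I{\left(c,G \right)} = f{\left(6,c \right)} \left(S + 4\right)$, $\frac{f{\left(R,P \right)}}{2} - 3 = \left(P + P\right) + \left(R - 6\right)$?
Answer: $- \frac{237841759}{7886} \approx -30160.0$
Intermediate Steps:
$f{\left(R,P \right)} = -6 + 2 R + 4 P$ ($f{\left(R,P \right)} = 6 + 2 \left(\left(P + P\right) + \left(R - 6\right)\right) = 6 + 2 \left(2 P + \left(R - 6\right)\right) = 6 + 2 \left(2 P + \left(-6 + R\right)\right) = 6 + 2 \left(-6 + R + 2 P\right) = 6 + \left(-12 + 2 R + 4 P\right) = -6 + 2 R + 4 P$)
$S = -108$ ($S = \left(-18\right) 6 = -108$)
$I{\left(c,G \right)} = -624 - 416 c$ ($I{\left(c,G \right)} = \left(-6 + 2 \cdot 6 + 4 c\right) \left(-108 + 4\right) = \left(-6 + 12 + 4 c\right) \left(-104\right) = \left(6 + 4 c\right) \left(-104\right) = -624 - 416 c$)
$I{\left(71,-7 \right)} - \frac{1}{-3086 - 4800} = \left(-624 - 29536\right) - \frac{1}{-3086 - 4800} = \left(-624 - 29536\right) - \frac{1}{-7886} = -30160 - - \frac{1}{7886} = -30160 + \frac{1}{7886} = - \frac{237841759}{7886}$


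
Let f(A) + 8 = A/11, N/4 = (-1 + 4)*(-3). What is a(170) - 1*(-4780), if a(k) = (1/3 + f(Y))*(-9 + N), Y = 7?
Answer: 56060/11 ≈ 5096.4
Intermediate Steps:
N = -36 (N = 4*((-1 + 4)*(-3)) = 4*(3*(-3)) = 4*(-9) = -36)
f(A) = -8 + A/11
a(k) = 3480/11 (a(k) = (1/3 + (-8 + (1/11)*7))*(-9 - 36) = (⅓ + (-8 + 7/11))*(-45) = (⅓ - 81/11)*(-45) = -232/33*(-45) = 3480/11)
a(170) - 1*(-4780) = 3480/11 - 1*(-4780) = 3480/11 + 4780 = 56060/11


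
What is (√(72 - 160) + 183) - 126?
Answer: 57 + 2*I*√22 ≈ 57.0 + 9.3808*I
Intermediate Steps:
(√(72 - 160) + 183) - 126 = (√(-88) + 183) - 126 = (2*I*√22 + 183) - 126 = (183 + 2*I*√22) - 126 = 57 + 2*I*√22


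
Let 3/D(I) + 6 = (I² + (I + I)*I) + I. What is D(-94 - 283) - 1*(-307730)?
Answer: 131094210923/426004 ≈ 3.0773e+5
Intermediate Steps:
D(I) = 3/(-6 + I + 3*I²) (D(I) = 3/(-6 + ((I² + (I + I)*I) + I)) = 3/(-6 + ((I² + (2*I)*I) + I)) = 3/(-6 + ((I² + 2*I²) + I)) = 3/(-6 + (3*I² + I)) = 3/(-6 + (I + 3*I²)) = 3/(-6 + I + 3*I²))
D(-94 - 283) - 1*(-307730) = 3/(-6 + (-94 - 283) + 3*(-94 - 283)²) - 1*(-307730) = 3/(-6 - 377 + 3*(-377)²) + 307730 = 3/(-6 - 377 + 3*142129) + 307730 = 3/(-6 - 377 + 426387) + 307730 = 3/426004 + 307730 = 131094210923/426004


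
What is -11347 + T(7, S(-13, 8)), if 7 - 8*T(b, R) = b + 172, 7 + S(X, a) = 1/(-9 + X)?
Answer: -22737/2 ≈ -11369.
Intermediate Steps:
S(X, a) = -7 + 1/(-9 + X)
T(b, R) = -165/8 - b/8 (T(b, R) = 7/8 - (b + 172)/8 = 7/8 - (172 + b)/8 = 7/8 + (-43/2 - b/8) = -165/8 - b/8)
-11347 + T(7, S(-13, 8)) = -11347 + (-165/8 - ⅛*7) = -11347 + (-165/8 - 7/8) = -11347 - 43/2 = -22737/2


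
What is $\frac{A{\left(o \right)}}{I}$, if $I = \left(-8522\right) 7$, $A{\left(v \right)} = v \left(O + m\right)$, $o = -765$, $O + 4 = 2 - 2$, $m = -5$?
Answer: $- \frac{6885}{59654} \approx -0.11542$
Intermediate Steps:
$O = -4$ ($O = -4 + \left(2 - 2\right) = -4 + 0 = -4$)
$A{\left(v \right)} = - 9 v$ ($A{\left(v \right)} = v \left(-4 - 5\right) = v \left(-9\right) = - 9 v$)
$I = -59654$
$\frac{A{\left(o \right)}}{I} = \frac{\left(-9\right) \left(-765\right)}{-59654} = 6885 \left(- \frac{1}{59654}\right) = - \frac{6885}{59654}$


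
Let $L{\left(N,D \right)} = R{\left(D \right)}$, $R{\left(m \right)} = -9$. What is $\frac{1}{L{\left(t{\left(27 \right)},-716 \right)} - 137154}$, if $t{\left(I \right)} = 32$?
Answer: $- \frac{1}{137163} \approx -7.2906 \cdot 10^{-6}$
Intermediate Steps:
$L{\left(N,D \right)} = -9$
$\frac{1}{L{\left(t{\left(27 \right)},-716 \right)} - 137154} = \frac{1}{-9 - 137154} = \frac{1}{-137163} = - \frac{1}{137163}$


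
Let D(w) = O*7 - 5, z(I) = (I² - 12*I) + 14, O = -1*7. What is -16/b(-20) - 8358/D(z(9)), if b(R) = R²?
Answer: 34816/225 ≈ 154.74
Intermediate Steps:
O = -7
z(I) = 14 + I² - 12*I
D(w) = -54 (D(w) = -7*7 - 5 = -49 - 5 = -54)
-16/b(-20) - 8358/D(z(9)) = -16/((-20)²) - 8358/(-54) = -16/400 - 8358*(-1/54) = -16*1/400 + 1393/9 = -1/25 + 1393/9 = 34816/225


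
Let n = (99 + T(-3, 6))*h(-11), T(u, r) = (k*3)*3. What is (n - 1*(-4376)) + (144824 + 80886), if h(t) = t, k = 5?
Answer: 228502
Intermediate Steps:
T(u, r) = 45 (T(u, r) = (5*3)*3 = 15*3 = 45)
n = -1584 (n = (99 + 45)*(-11) = 144*(-11) = -1584)
(n - 1*(-4376)) + (144824 + 80886) = (-1584 - 1*(-4376)) + (144824 + 80886) = (-1584 + 4376) + 225710 = 2792 + 225710 = 228502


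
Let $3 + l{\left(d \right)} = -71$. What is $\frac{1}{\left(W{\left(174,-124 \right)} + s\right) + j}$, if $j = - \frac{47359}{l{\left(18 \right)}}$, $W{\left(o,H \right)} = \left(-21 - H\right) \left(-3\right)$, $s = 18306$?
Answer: $\frac{74}{1379137} \approx 5.3657 \cdot 10^{-5}$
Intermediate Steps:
$l{\left(d \right)} = -74$ ($l{\left(d \right)} = -3 - 71 = -74$)
$W{\left(o,H \right)} = 63 + 3 H$
$j = \frac{47359}{74}$ ($j = - \frac{47359}{-74} = \left(-47359\right) \left(- \frac{1}{74}\right) = \frac{47359}{74} \approx 639.99$)
$\frac{1}{\left(W{\left(174,-124 \right)} + s\right) + j} = \frac{1}{\left(\left(63 + 3 \left(-124\right)\right) + 18306\right) + \frac{47359}{74}} = \frac{1}{\left(\left(63 - 372\right) + 18306\right) + \frac{47359}{74}} = \frac{1}{\left(-309 + 18306\right) + \frac{47359}{74}} = \frac{1}{17997 + \frac{47359}{74}} = \frac{1}{\frac{1379137}{74}} = \frac{74}{1379137}$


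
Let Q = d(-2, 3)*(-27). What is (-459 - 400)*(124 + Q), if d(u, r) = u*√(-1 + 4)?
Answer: -106516 - 46386*√3 ≈ -1.8686e+5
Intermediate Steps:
d(u, r) = u*√3
Q = 54*√3 (Q = -2*√3*(-27) = 54*√3 ≈ 93.531)
(-459 - 400)*(124 + Q) = (-459 - 400)*(124 + 54*√3) = -859*(124 + 54*√3) = -106516 - 46386*√3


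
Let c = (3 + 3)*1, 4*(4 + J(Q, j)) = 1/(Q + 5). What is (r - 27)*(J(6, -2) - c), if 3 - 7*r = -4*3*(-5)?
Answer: 53997/154 ≈ 350.63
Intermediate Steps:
J(Q, j) = -4 + 1/(4*(5 + Q)) (J(Q, j) = -4 + 1/(4*(Q + 5)) = -4 + 1/(4*(5 + Q)))
c = 6 (c = 6*1 = 6)
r = -57/7 (r = 3/7 - (-4*3)*(-5)/7 = 3/7 - (-12)*(-5)/7 = 3/7 - ⅐*60 = 3/7 - 60/7 = -57/7 ≈ -8.1429)
(r - 27)*(J(6, -2) - c) = (-57/7 - 27)*((-79 - 16*6)/(4*(5 + 6)) - 1*6) = -246*((¼)*(-79 - 96)/11 - 6)/7 = -246*((¼)*(1/11)*(-175) - 6)/7 = -246*(-175/44 - 6)/7 = -246/7*(-439/44) = 53997/154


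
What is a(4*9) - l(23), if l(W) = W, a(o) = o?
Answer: 13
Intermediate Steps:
a(4*9) - l(23) = 4*9 - 1*23 = 36 - 23 = 13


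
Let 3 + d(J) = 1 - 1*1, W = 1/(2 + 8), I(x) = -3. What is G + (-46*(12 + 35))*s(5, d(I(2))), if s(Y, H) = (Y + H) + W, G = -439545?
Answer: -2220426/5 ≈ -4.4409e+5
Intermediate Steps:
W = ⅒ (W = 1/10 = ⅒ ≈ 0.10000)
d(J) = -3 (d(J) = -3 + (1 - 1*1) = -3 + (1 - 1) = -3 + 0 = -3)
s(Y, H) = ⅒ + H + Y (s(Y, H) = (Y + H) + ⅒ = (H + Y) + ⅒ = ⅒ + H + Y)
G + (-46*(12 + 35))*s(5, d(I(2))) = -439545 + (-46*(12 + 35))*(⅒ - 3 + 5) = -439545 - 46*47*(21/10) = -439545 - 2162*21/10 = -439545 - 22701/5 = -2220426/5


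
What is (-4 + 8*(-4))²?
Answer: 1296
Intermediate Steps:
(-4 + 8*(-4))² = (-4 - 32)² = (-36)² = 1296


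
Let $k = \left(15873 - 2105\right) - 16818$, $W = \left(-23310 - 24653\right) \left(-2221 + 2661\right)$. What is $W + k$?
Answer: $-21106770$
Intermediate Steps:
$W = -21103720$ ($W = \left(-47963\right) 440 = -21103720$)
$k = -3050$ ($k = \left(15873 + \left(-8143 + 6038\right)\right) - 16818 = \left(15873 - 2105\right) - 16818 = 13768 - 16818 = -3050$)
$W + k = -21103720 - 3050 = -21106770$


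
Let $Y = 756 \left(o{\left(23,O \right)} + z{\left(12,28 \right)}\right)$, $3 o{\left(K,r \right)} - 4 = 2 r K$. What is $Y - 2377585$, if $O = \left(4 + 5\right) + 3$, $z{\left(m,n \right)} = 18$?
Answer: $-2223865$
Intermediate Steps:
$O = 12$ ($O = 9 + 3 = 12$)
$o{\left(K,r \right)} = \frac{4}{3} + \frac{2 K r}{3}$ ($o{\left(K,r \right)} = \frac{4}{3} + \frac{2 r K}{3} = \frac{4}{3} + \frac{2 K r}{3}$)
$Y = 153720$ ($Y = 756 \left(\left(\frac{4}{3} + \frac{2}{3} \cdot 23 \cdot 12\right) + 18\right) = 756 \left(\left(\frac{4}{3} + 184\right) + 18\right) = 756 \left(\frac{556}{3} + 18\right) = 756 \cdot \frac{610}{3} = 153720$)
$Y - 2377585 = 153720 - 2377585 = -2223865$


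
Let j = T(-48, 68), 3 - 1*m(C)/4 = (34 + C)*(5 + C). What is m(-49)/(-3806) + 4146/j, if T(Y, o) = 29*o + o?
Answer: 1761733/647020 ≈ 2.7228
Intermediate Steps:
T(Y, o) = 30*o
m(C) = 12 - 4*(5 + C)*(34 + C) (m(C) = 12 - 4*(34 + C)*(5 + C) = 12 - 4*(5 + C)*(34 + C))
j = 2040 (j = 30*68 = 2040)
m(-49)/(-3806) + 4146/j = (-668 - 156*(-49) - 4*(-49)**2)/(-3806) + 4146/2040 = (-668 + 7644 - 4*2401)*(-1/3806) + 4146*(1/2040) = (-668 + 7644 - 9604)*(-1/3806) + 691/340 = -2628*(-1/3806) + 691/340 = 1314/1903 + 691/340 = 1761733/647020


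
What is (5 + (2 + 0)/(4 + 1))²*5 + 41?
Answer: 934/5 ≈ 186.80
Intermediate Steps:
(5 + (2 + 0)/(4 + 1))²*5 + 41 = (5 + 2/5)²*5 + 41 = (5 + 2*(⅕))²*5 + 41 = (5 + ⅖)²*5 + 41 = (27/5)²*5 + 41 = (729/25)*5 + 41 = 729/5 + 41 = 934/5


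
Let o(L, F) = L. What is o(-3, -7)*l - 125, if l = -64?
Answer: 67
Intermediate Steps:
o(-3, -7)*l - 125 = -3*(-64) - 125 = 192 - 125 = 67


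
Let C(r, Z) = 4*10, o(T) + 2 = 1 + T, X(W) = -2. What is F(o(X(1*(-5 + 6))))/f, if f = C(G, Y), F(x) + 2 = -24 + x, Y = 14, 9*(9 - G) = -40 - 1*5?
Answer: -29/40 ≈ -0.72500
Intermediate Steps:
G = 14 (G = 9 - (-40 - 1*5)/9 = 9 - (-40 - 5)/9 = 9 - ⅑*(-45) = 9 + 5 = 14)
o(T) = -1 + T (o(T) = -2 + (1 + T) = -1 + T)
C(r, Z) = 40
F(x) = -26 + x (F(x) = -2 + (-24 + x) = -26 + x)
f = 40
F(o(X(1*(-5 + 6))))/f = (-26 + (-1 - 2))/40 = (-26 - 3)*(1/40) = -29*1/40 = -29/40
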